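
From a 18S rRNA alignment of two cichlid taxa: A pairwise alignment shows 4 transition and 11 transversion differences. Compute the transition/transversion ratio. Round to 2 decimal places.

0.36

R = 4/11 = 0.363636… ≈ 0.36 (to 2 d.p.).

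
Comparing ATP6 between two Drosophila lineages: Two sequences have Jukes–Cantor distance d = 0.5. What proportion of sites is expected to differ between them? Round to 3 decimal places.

p = (3/4)(1 − e^(−4d/3)) = 0.75 × (1 − e^(-0.666667)) = 0.75 × (1 − 0.513417) = 0.364937.

0.365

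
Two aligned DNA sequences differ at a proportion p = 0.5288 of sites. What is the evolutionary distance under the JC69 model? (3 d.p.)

d = −(3/4) ln(1 − 4p/3) = −0.75 ln(1 − 0.705067) = −0.75 ln(0.294933)
  = −0.75 × (-1.221007) = 0.915755 substitutions/site.

0.916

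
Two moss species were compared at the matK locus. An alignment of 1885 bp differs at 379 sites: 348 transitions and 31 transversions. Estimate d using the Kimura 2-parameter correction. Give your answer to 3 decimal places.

P = 348/1885 ≈ 0.184615 and Q = 31/1885 ≈ 0.016446.
Under the Kimura two-parameter model, d = −½ ln(1 − 2P − Q) − ¼ ln(1 − 2Q).
1 − 2P − Q = 0.614324, giving −½ ln(0.614324) = 0.243616.
1 − 2Q = 0.967108, giving −¼ ln(0.967108) = 0.008361.
d = 0.243616 + 0.008361 = 0.251977.

0.252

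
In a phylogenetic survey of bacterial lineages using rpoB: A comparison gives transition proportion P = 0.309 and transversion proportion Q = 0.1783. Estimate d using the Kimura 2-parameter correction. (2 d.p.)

Under the Kimura two-parameter model, d = −½ ln(1 − 2P − Q) − ¼ ln(1 − 2Q).
1 − 2P − Q = 0.2037, giving −½ ln(0.2037) = 0.795553.
1 − 2Q = 0.6434, giving −¼ ln(0.6434) = 0.110247.
d = 0.795553 + 0.110247 = 0.905800.

0.91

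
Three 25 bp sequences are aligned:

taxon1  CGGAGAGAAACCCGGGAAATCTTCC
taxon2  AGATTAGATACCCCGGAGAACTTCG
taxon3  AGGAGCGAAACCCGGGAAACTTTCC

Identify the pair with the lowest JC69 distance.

taxon1 and taxon3

taxon1–taxon2: 9/25 differ, p = 0.360, d = 0.490.
taxon1–taxon3: 4/25 differ, p = 0.160, d = 0.180.
taxon2–taxon3: 10/25 differ, p = 0.400, d = 0.572.
The smallest distance is between taxon1 and taxon3.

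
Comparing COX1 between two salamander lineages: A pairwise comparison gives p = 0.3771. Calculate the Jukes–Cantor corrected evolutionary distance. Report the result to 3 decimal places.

d = −(3/4) ln(1 − 4p/3) = −0.75 ln(1 − 0.5028) = −0.75 ln(0.4972)
  = −0.75 × (-0.698763) = 0.524072 substitutions/site.

0.524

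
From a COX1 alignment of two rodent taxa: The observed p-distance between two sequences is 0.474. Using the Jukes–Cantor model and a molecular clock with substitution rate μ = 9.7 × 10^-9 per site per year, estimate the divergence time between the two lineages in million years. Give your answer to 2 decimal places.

38.65

d = −(3/4) ln(1 − 4p/3) = −0.75 ln(1 − 0.632) = −0.75 ln(0.368)
  = −0.75 × (-0.999672) = 0.749754 substitutions/site.
Under a molecular clock d = 2μt, so t = d/(2μ) = 0.749754 / (2 × 9.7 × 10^-9) = 38.65 million years.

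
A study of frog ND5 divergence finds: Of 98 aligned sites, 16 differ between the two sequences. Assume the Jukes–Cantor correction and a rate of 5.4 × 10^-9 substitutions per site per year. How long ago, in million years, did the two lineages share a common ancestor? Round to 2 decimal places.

p = 16/98 ≈ 0.163265.
d = −(3/4) ln(1 − 4p/3) = −0.75 ln(1 − 0.217687) = −0.75 ln(0.782313)
  = −0.75 × (-0.245500) = 0.184125 substitutions/site.
Under a molecular clock d = 2μt, so t = d/(2μ) = 0.184125 / (2 × 5.4 × 10^-9) = 17.05 million years.

17.05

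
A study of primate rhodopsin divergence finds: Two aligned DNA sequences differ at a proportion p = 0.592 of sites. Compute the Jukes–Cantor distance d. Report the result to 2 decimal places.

1.17

d = −(3/4) ln(1 − 4p/3) = −0.75 ln(1 − 0.789333) = −0.75 ln(0.210667)
  = −0.75 × (-1.557477) = 1.168108 substitutions/site.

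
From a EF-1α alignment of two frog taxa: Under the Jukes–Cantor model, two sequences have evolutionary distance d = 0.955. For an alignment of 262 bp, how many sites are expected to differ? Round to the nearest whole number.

142

Invert JC69: p = (3/4)(1 − e^(−4d/3)) = 0.75 × (1 − e^(-1.273333)) = 0.75 × (1 − 0.279897) = 0.540077.
Expected differing sites = pL ≈ 0.540077 × 262 = 141.500174 ≈ 142.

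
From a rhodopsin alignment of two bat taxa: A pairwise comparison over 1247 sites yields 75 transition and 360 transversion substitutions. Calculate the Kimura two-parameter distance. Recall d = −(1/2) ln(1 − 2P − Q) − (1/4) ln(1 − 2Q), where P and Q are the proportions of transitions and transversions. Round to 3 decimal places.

0.478

P = 75/1247 ≈ 0.060144 and Q = 360/1247 ≈ 0.288693.
Under the Kimura two-parameter model, d = −½ ln(1 − 2P − Q) − ¼ ln(1 − 2Q).
1 − 2P − Q = 0.591019, giving −½ ln(0.591019) = 0.262954.
1 − 2Q = 0.422614, giving −¼ ln(0.422614) = 0.215324.
d = 0.262954 + 0.215324 = 0.478278.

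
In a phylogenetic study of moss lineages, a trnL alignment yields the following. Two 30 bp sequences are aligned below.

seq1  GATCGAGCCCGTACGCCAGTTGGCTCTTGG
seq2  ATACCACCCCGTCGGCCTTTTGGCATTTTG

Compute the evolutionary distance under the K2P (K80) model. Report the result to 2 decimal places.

Of 30 sites, 2 differences are transitions and 10 are transversions, so P = 2/30 ≈ 0.066667 and Q = 10/30 ≈ 0.333333.
Under the Kimura two-parameter model, d = −½ ln(1 − 2P − Q) − ¼ ln(1 − 2Q).
1 − 2P − Q = 0.533333, giving −½ ln(0.533333) = 0.314305.
1 − 2Q = 0.333334, giving −¼ ln(0.333334) = 0.274653.
d = 0.314305 + 0.274653 = 0.588958.

0.59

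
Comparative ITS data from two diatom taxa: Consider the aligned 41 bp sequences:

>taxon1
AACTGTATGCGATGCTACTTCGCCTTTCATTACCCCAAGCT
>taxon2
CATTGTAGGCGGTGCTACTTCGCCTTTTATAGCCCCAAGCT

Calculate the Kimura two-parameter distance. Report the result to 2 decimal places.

0.20

Of 41 sites, 4 differences are transitions and 3 are transversions, so P = 4/41 ≈ 0.097561 and Q = 3/41 ≈ 0.073171.
Under the Kimura two-parameter model, d = −½ ln(1 − 2P − Q) − ¼ ln(1 − 2Q).
1 − 2P − Q = 0.731707, giving −½ ln(0.731707) = 0.156188.
1 − 2Q = 0.853658, giving −¼ ln(0.853658) = 0.039556.
d = 0.156188 + 0.039556 = 0.195744.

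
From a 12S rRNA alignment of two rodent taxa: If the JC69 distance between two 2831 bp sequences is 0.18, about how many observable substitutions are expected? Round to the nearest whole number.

Invert JC69: p = (3/4)(1 − e^(−4d/3)) = 0.75 × (1 − e^(-0.24)) = 0.75 × (1 − 0.786628) = 0.160029.
Expected differing sites = pL ≈ 0.160029 × 2831 = 453.042099 ≈ 453.

453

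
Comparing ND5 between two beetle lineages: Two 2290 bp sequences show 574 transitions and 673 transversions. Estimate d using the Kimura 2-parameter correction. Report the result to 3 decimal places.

1.014

P = 574/2290 ≈ 0.250655 and Q = 673/2290 ≈ 0.293886.
Under the Kimura two-parameter model, d = −½ ln(1 − 2P − Q) − ¼ ln(1 − 2Q).
1 − 2P − Q = 0.204804, giving −½ ln(0.204804) = 0.792851.
1 − 2Q = 0.412228, giving −¼ ln(0.412228) = 0.221545.
d = 0.792851 + 0.221545 = 1.014396.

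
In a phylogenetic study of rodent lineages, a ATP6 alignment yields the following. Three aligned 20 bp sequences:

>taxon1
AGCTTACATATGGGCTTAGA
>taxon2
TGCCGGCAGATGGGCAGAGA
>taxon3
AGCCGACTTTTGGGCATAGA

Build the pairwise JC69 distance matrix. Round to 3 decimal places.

taxon1–taxon2: 7/20 sites differ → p = 0.35, d = −0.75 ln(1 − 0.466667) = 0.471457 ≈ 0.471.
taxon1–taxon3: 5/20 sites differ → p = 0.25, d = −0.75 ln(1 − 0.333333) = 0.304098 ≈ 0.304.
taxon2–taxon3: 6/20 sites differ → p = 0.3, d = −0.75 ln(1 − 0.4) = 0.383119 ≈ 0.383.

d(taxon1,taxon2) = 0.471, d(taxon1,taxon3) = 0.304, d(taxon2,taxon3) = 0.383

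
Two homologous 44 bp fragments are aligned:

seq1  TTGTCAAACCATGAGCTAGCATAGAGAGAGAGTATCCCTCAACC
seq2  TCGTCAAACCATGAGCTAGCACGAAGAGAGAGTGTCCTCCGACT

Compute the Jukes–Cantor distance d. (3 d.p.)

0.239

The sequences differ at 9 of 44 sites (2, 22, 23, 24, 34, 38, 39, 41, 44), so p = 9/44 ≈ 0.204545.
d = −(3/4) ln(1 − 4p/3) = −0.75 ln(1 − 0.272727) = −0.75 ln(0.727273)
  = −0.75 × (-0.318453) = 0.238840 substitutions/site.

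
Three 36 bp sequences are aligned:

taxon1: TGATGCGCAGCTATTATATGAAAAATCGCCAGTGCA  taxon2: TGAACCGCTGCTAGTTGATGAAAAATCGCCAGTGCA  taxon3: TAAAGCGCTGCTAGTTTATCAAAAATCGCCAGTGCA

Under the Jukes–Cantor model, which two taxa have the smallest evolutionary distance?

taxon1–taxon2: 6/36 differ, p = 0.167, d = 0.188.
taxon1–taxon3: 6/36 differ, p = 0.167, d = 0.188.
taxon2–taxon3: 4/36 differ, p = 0.111, d = 0.120.
The smallest distance is between taxon2 and taxon3.

taxon2 and taxon3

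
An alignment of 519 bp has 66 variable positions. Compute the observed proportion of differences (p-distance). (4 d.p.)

p = 66/519 = 0.127167… ≈ 0.1272 (to 4 d.p.).

0.1272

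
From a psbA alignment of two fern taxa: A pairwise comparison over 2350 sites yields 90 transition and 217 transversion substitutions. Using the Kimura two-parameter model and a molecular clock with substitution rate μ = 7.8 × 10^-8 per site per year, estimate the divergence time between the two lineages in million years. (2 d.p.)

P = 90/2350 ≈ 0.038298 and Q = 217/2350 ≈ 0.09234.
Under the Kimura two-parameter model, d = −½ ln(1 − 2P − Q) − ¼ ln(1 − 2Q).
1 − 2P − Q = 0.831064, giving −½ ln(0.831064) = 0.092524.
1 − 2Q = 0.81532, giving −¼ ln(0.81532) = 0.051044.
d = 0.092524 + 0.051044 = 0.143568.
Under a molecular clock d = 2μt, so t = d/(2μ) = 0.143568 / (2 × 7.8 × 10^-8) = 0.92 million years.

0.92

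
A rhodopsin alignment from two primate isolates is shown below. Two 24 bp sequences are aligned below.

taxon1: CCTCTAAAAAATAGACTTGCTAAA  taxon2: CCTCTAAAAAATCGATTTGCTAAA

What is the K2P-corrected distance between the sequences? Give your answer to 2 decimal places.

0.09

Of 24 sites, 1 differences are transitions and 1 are transversions, so P = 1/24 ≈ 0.041667 and Q = 1/24 ≈ 0.041667.
Under the Kimura two-parameter model, d = −½ ln(1 − 2P − Q) − ¼ ln(1 − 2Q).
1 − 2P − Q = 0.874999, giving −½ ln(0.874999) = 0.066766.
1 − 2Q = 0.916666, giving −¼ ln(0.916666) = 0.021753.
d = 0.066766 + 0.021753 = 0.088519.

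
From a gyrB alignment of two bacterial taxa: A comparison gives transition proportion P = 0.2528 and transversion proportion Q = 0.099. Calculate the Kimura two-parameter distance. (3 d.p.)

0.519

Under the Kimura two-parameter model, d = −½ ln(1 − 2P − Q) − ¼ ln(1 − 2Q).
1 − 2P − Q = 0.3954, giving −½ ln(0.3954) = 0.463929.
1 − 2Q = 0.802, giving −¼ ln(0.802) = 0.055162.
d = 0.463929 + 0.055162 = 0.519091.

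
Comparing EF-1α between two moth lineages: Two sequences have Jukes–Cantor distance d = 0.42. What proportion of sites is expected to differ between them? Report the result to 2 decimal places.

0.32

p = (3/4)(1 − e^(−4d/3)) = 0.75 × (1 − e^(-0.56)) = 0.75 × (1 − 0.571209) = 0.321593.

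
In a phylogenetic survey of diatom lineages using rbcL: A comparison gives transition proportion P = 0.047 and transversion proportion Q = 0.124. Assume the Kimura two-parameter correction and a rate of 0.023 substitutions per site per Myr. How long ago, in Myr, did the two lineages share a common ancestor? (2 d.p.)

4.22

Under the Kimura two-parameter model, d = −½ ln(1 − 2P − Q) − ¼ ln(1 − 2Q).
1 − 2P − Q = 0.782, giving −½ ln(0.782) = 0.122950.
1 − 2Q = 0.752, giving −¼ ln(0.752) = 0.071255.
d = 0.122950 + 0.071255 = 0.194205.
Under a molecular clock d = 2μt, so t = d/(2μ) = 0.194205 / (2 × 0.023) = 4.22 Myr.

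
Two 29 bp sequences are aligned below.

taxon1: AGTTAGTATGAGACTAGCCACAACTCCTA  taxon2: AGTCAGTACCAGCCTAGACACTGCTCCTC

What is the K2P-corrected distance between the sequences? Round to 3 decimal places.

Of 29 sites, 3 differences are transitions and 5 are transversions, so P = 3/29 ≈ 0.103448 and Q = 5/29 ≈ 0.172414.
Under the Kimura two-parameter model, d = −½ ln(1 − 2P − Q) − ¼ ln(1 − 2Q).
1 − 2P − Q = 0.62069, giving −½ ln(0.62069) = 0.238462.
1 − 2Q = 0.655172, giving −¼ ln(0.655172) = 0.105714.
d = 0.238462 + 0.105714 = 0.344176.

0.344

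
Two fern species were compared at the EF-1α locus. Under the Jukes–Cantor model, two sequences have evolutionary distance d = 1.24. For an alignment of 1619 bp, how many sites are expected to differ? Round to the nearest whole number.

Invert JC69: p = (3/4)(1 − e^(−4d/3)) = 0.75 × (1 − e^(-1.653333)) = 0.75 × (1 − 0.191411) = 0.606442.
Expected differing sites = pL ≈ 0.606442 × 1619 = 981.829598 ≈ 982.

982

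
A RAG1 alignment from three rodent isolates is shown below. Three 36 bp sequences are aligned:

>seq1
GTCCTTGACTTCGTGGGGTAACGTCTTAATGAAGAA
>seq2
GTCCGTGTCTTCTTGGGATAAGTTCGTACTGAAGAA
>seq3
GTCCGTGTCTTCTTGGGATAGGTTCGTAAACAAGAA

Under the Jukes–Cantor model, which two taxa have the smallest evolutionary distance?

seq1–seq2: 8/36 differ, p = 0.222, d = 0.264.
seq1–seq3: 10/36 differ, p = 0.278, d = 0.347.
seq2–seq3: 4/36 differ, p = 0.111, d = 0.120.
The smallest distance is between seq2 and seq3.

seq2 and seq3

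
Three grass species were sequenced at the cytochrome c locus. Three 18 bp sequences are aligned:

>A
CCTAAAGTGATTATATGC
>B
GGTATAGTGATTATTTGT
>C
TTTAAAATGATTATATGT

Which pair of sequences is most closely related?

A and C

A–B: 5/18 differ, p = 0.278, d = 0.347.
A–C: 4/18 differ, p = 0.222, d = 0.264.
B–C: 5/18 differ, p = 0.278, d = 0.347.
The smallest distance is between A and C.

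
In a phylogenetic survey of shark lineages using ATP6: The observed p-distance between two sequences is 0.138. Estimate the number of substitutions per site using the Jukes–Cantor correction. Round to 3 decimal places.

d = −(3/4) ln(1 − 4p/3) = −0.75 ln(1 − 0.184) = −0.75 ln(0.816)
  = −0.75 × (-0.203341) = 0.152506 substitutions/site.

0.153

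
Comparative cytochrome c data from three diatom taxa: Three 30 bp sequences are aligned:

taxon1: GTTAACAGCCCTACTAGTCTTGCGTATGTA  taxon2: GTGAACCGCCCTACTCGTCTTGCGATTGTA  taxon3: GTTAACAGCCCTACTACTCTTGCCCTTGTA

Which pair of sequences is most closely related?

taxon1 and taxon3

taxon1–taxon2: 5/30 differ, p = 0.167, d = 0.188.
taxon1–taxon3: 4/30 differ, p = 0.133, d = 0.147.
taxon2–taxon3: 6/30 differ, p = 0.200, d = 0.233.
The smallest distance is between taxon1 and taxon3.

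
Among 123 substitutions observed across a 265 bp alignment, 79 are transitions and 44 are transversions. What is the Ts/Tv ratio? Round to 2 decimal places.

R = 79/44 = 1.795454… ≈ 1.80 (to 2 d.p.).

1.80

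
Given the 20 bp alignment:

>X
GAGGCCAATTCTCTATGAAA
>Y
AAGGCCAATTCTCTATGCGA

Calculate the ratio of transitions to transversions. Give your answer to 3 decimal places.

2.000

Transitions are A↔G and C↔T; transversions are all other mismatches.
Transitions: 2. Transversions: 1.
R = 2/1 = 2.000.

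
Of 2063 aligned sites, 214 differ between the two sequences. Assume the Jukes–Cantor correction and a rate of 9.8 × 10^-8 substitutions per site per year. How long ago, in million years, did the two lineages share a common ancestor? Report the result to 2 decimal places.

0.57

p = 214/2063 ≈ 0.103732.
d = −(3/4) ln(1 − 4p/3) = −0.75 ln(1 − 0.138309) = −0.75 ln(0.861691)
  = −0.75 × (-0.148859) = 0.111644 substitutions/site.
Under a molecular clock d = 2μt, so t = d/(2μ) = 0.111644 / (2 × 9.8 × 10^-8) = 0.57 million years.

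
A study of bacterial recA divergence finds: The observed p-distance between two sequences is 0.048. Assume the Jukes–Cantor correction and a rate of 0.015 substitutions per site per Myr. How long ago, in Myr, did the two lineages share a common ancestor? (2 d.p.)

1.65

d = −(3/4) ln(1 − 4p/3) = −0.75 ln(1 − 0.064) = −0.75 ln(0.936)
  = −0.75 × (-0.066140) = 0.049605 substitutions/site.
Under a molecular clock d = 2μt, so t = d/(2μ) = 0.049605 / (2 × 0.015) = 1.65 Myr.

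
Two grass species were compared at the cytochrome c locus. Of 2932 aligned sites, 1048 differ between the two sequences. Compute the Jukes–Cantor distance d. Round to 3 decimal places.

p = 1048/2932 ≈ 0.357435.
d = −(3/4) ln(1 − 4p/3) = −0.75 ln(1 − 0.47658) = −0.75 ln(0.52342)
  = −0.75 × (-0.647371) = 0.485528 substitutions/site.

0.486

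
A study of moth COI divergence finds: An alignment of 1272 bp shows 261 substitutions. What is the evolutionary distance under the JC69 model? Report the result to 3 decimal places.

p = 261/1272 ≈ 0.205189.
d = −(3/4) ln(1 − 4p/3) = −0.75 ln(1 − 0.273585) = −0.75 ln(0.726415)
  = −0.75 × (-0.319634) = 0.239726 substitutions/site.

0.240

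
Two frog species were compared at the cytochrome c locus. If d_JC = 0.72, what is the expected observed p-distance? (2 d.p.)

p = (3/4)(1 − e^(−4d/3)) = 0.75 × (1 − e^(-0.96)) = 0.75 × (1 − 0.382893) = 0.462830.

0.46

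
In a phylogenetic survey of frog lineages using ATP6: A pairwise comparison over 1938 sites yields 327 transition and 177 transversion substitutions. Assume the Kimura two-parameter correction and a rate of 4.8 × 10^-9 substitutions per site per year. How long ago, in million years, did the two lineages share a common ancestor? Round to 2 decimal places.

P = 327/1938 ≈ 0.168731 and Q = 177/1938 ≈ 0.091331.
Under the Kimura two-parameter model, d = −½ ln(1 − 2P − Q) − ¼ ln(1 − 2Q).
1 − 2P − Q = 0.571207, giving −½ ln(0.571207) = 0.280002.
1 − 2Q = 0.817338, giving −¼ ln(0.817338) = 0.050426.
d = 0.280002 + 0.050426 = 0.330428.
Under a molecular clock d = 2μt, so t = d/(2μ) = 0.330428 / (2 × 4.8 × 10^-9) = 34.42 million years.

34.42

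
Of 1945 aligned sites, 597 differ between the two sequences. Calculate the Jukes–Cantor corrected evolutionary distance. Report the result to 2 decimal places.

0.39

p = 597/1945 ≈ 0.306941.
d = −(3/4) ln(1 − 4p/3) = −0.75 ln(1 − 0.409255) = −0.75 ln(0.590745)
  = −0.75 × (-0.526371) = 0.394778 substitutions/site.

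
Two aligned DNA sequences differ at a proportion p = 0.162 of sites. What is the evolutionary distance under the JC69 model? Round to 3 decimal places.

0.183

d = −(3/4) ln(1 − 4p/3) = −0.75 ln(1 − 0.216) = −0.75 ln(0.784)
  = −0.75 × (-0.243346) = 0.182510 substitutions/site.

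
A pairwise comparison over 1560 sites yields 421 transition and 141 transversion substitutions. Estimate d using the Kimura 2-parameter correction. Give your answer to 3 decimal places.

0.547

P = 421/1560 ≈ 0.269872 and Q = 141/1560 ≈ 0.090385.
Under the Kimura two-parameter model, d = −½ ln(1 − 2P − Q) − ¼ ln(1 − 2Q).
1 − 2P − Q = 0.369871, giving −½ ln(0.369871) = 0.497300.
1 − 2Q = 0.81923, giving −¼ ln(0.81923) = 0.049848.
d = 0.497300 + 0.049848 = 0.547148.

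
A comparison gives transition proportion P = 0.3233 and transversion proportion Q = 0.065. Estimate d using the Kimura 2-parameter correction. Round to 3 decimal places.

Under the Kimura two-parameter model, d = −½ ln(1 − 2P − Q) − ¼ ln(1 − 2Q).
1 − 2P − Q = 0.2884, giving −½ ln(0.2884) = 0.621703.
1 − 2Q = 0.87, giving −¼ ln(0.87) = 0.034816.
d = 0.621703 + 0.034816 = 0.656519.

0.657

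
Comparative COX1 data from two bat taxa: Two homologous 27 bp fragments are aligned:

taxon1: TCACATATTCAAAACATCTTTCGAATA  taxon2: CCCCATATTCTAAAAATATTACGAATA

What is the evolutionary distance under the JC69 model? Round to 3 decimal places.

The sequences differ at 6 of 27 sites (1, 3, 11, 15, 18, 21), so p = 6/27 ≈ 0.222222.
d = −(3/4) ln(1 − 4p/3) = −0.75 ln(1 − 0.296296) = −0.75 ln(0.703704)
  = −0.75 × (-0.351397) = 0.263548 substitutions/site.

0.264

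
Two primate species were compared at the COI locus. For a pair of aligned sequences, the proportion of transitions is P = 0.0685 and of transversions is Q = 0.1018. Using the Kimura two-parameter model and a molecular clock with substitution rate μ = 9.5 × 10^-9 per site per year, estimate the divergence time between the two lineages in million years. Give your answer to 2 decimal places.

10.18

Under the Kimura two-parameter model, d = −½ ln(1 − 2P − Q) − ¼ ln(1 − 2Q).
1 − 2P − Q = 0.7612, giving −½ ln(0.7612) = 0.136430.
1 − 2Q = 0.7964, giving −¼ ln(0.7964) = 0.056913.
d = 0.136430 + 0.056913 = 0.193343.
Under a molecular clock d = 2μt, so t = d/(2μ) = 0.193343 / (2 × 9.5 × 10^-9) = 10.18 million years.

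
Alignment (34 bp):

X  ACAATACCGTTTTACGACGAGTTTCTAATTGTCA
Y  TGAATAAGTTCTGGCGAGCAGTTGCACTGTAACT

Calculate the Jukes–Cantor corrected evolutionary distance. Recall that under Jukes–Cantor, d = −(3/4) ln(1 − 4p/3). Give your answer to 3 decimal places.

The sequences differ at 18 of 34 sites, so p = 18/34 ≈ 0.529412.
d = −(3/4) ln(1 − 4p/3) = −0.75 ln(1 − 0.705883) = −0.75 ln(0.294117)
  = −0.75 × (-1.223778) = 0.917834 substitutions/site.

0.918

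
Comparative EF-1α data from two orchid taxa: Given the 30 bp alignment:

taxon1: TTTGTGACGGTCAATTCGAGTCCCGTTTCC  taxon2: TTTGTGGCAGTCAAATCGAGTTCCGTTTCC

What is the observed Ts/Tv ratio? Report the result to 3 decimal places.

3.000

Transitions are A↔G and C↔T; transversions are all other mismatches.
Transitions: 3. Transversions: 1.
R = 3/1 = 3.000.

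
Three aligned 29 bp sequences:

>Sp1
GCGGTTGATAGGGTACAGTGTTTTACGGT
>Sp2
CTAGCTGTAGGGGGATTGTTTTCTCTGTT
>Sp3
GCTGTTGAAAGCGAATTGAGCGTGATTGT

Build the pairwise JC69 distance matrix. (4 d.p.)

d(Sp1,Sp2) = 0.8776, d(Sp1,Sp3) = 0.6018, d(Sp2,Sp3) = 1.1411

Sp1–Sp2: 15/29 sites differ → p ≈ 0.517241, d = −0.75 ln(1 − 0.689655) = 0.877553 ≈ 0.8776.
Sp1–Sp3: 12/29 sites differ → p ≈ 0.413793, d = −0.75 ln(1 − 0.551724) = 0.601760 ≈ 0.6018.
Sp2–Sp3: 17/29 sites differ → p ≈ 0.586207, d = −0.75 ln(1 − 0.781609) = 1.141101 ≈ 1.1411.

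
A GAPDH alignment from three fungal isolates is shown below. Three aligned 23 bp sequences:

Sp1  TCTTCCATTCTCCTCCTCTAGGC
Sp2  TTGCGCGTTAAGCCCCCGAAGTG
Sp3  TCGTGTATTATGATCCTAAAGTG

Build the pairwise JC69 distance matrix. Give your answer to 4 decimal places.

Sp1–Sp2: 14/23 sites differ → p ≈ 0.608696, d = −0.75 ln(1 − 0.811595) = 1.251871 ≈ 1.2519.
Sp1–Sp3: 10/23 sites differ → p ≈ 0.434783, d = −0.75 ln(1 − 0.579711) = 0.650110 ≈ 0.6501.
Sp2–Sp3: 9/23 sites differ → p ≈ 0.391304, d = −0.75 ln(1 − 0.521739) = 0.553199 ≈ 0.5532.

d(Sp1,Sp2) = 1.2519, d(Sp1,Sp3) = 0.6501, d(Sp2,Sp3) = 0.5532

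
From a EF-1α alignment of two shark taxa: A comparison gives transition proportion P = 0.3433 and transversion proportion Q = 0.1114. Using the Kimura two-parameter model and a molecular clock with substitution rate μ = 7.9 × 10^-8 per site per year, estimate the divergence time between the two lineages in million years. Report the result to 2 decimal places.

Under the Kimura two-parameter model, d = −½ ln(1 − 2P − Q) − ¼ ln(1 − 2Q).
1 − 2P − Q = 0.202, giving −½ ln(0.202) = 0.799744.
1 − 2Q = 0.7772, giving −¼ ln(0.7772) = 0.063014.
d = 0.799744 + 0.063014 = 0.862758.
Under a molecular clock d = 2μt, so t = d/(2μ) = 0.862758 / (2 × 7.9 × 10^-8) = 5.46 million years.

5.46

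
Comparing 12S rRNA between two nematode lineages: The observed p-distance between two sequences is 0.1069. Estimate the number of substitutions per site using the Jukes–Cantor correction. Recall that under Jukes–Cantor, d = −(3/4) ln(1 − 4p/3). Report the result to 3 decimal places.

d = −(3/4) ln(1 − 4p/3) = −0.75 ln(1 − 0.142533) = −0.75 ln(0.857467)
  = −0.75 × (-0.153773) = 0.115330 substitutions/site.

0.115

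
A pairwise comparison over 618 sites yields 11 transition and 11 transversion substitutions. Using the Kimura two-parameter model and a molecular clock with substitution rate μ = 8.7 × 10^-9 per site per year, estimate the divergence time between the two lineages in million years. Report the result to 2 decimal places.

P = 11/618 ≈ 0.017799 and Q = 11/618 ≈ 0.017799.
Under the Kimura two-parameter model, d = −½ ln(1 − 2P − Q) − ¼ ln(1 − 2Q).
1 − 2P − Q = 0.946603, giving −½ ln(0.946603) = 0.027438.
1 − 2Q = 0.964402, giving −¼ ln(0.964402) = 0.009062.
d = 0.027438 + 0.009062 = 0.036500.
Under a molecular clock d = 2μt, so t = d/(2μ) = 0.036500 / (2 × 8.7 × 10^-9) = 2.10 million years.

2.10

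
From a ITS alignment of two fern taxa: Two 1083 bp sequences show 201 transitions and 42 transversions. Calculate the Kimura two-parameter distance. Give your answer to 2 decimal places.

0.28

P = 201/1083 ≈ 0.185596 and Q = 42/1083 ≈ 0.038781.
Under the Kimura two-parameter model, d = −½ ln(1 − 2P − Q) − ¼ ln(1 − 2Q).
1 − 2P − Q = 0.590027, giving −½ ln(0.590027) = 0.263793.
1 − 2Q = 0.922438, giving −¼ ln(0.922438) = 0.020184.
d = 0.263793 + 0.020184 = 0.283977.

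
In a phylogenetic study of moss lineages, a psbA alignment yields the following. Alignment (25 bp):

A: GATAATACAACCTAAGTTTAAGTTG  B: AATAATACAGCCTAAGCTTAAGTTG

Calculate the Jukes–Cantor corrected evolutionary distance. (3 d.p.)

The sequences differ at 3 of 25 sites (1, 10, 17), so p = 3/25 = 0.12.
d = −(3/4) ln(1 − 4p/3) = −0.75 ln(1 − 0.16) = −0.75 ln(0.84)
  = −0.75 × (-0.174353) = 0.130765 substitutions/site.

0.131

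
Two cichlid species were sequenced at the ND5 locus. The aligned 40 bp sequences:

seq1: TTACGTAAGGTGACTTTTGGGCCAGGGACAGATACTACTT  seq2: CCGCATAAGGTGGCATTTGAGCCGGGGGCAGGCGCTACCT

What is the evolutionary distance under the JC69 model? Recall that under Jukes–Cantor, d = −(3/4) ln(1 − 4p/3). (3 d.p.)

0.426

The sequences differ at 13 of 40 sites, so p = 13/40 = 0.325.
d = −(3/4) ln(1 − 4p/3) = −0.75 ln(1 − 0.433333) = −0.75 ln(0.566667)
  = −0.75 × (-0.567983) = 0.425987 substitutions/site.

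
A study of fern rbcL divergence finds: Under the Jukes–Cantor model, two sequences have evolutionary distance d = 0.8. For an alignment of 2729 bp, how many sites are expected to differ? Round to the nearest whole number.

1342

Invert JC69: p = (3/4)(1 − e^(−4d/3)) = 0.75 × (1 − e^(-1.066667)) = 0.75 × (1 − 0.344154) = 0.491885.
Expected differing sites = pL ≈ 0.491885 × 2729 = 1342.354165 ≈ 1342.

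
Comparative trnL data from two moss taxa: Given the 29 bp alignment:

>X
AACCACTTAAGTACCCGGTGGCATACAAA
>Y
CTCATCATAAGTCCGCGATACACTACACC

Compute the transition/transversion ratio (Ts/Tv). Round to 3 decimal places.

Transitions are A↔G and C↔T; transversions are all other mismatches.
Transitions: 2. Transversions: 12.
R = 2/12 = 0.166666… ≈ 0.167 (to 3 d.p.).

0.167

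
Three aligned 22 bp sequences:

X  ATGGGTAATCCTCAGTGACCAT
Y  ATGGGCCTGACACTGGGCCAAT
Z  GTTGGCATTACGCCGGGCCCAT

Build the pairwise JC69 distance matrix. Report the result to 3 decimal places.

X–Y: 10/22 sites differ → p ≈ 0.454545, d = −0.75 ln(1 − 0.60606) = 0.698667 ≈ 0.699.
X–Z: 9/22 sites differ → p ≈ 0.409091, d = −0.75 ln(1 − 0.545455) = 0.591344 ≈ 0.591.
Y–Z: 7/22 sites differ → p ≈ 0.318182, d = −0.75 ln(1 − 0.424243) = 0.414052 ≈ 0.414.

d(X,Y) = 0.699, d(X,Z) = 0.591, d(Y,Z) = 0.414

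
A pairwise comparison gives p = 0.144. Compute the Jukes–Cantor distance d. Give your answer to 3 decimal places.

0.160

d = −(3/4) ln(1 − 4p/3) = −0.75 ln(1 − 0.192) = −0.75 ln(0.808)
  = −0.75 × (-0.213193) = 0.159895 substitutions/site.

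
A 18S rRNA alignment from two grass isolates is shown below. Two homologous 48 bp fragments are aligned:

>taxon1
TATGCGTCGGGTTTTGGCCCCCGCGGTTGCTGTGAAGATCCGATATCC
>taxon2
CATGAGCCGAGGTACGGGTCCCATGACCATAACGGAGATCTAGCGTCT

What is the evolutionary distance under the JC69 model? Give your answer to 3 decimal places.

The sequences differ at 26 of 48 sites, so p = 26/48 ≈ 0.541667.
d = −(3/4) ln(1 − 4p/3) = −0.75 ln(1 − 0.722223) = −0.75 ln(0.277777)
  = −0.75 × (-1.280937) = 0.960703 substitutions/site.

0.961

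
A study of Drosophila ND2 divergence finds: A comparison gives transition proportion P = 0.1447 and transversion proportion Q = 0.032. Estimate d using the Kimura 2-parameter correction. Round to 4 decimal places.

Under the Kimura two-parameter model, d = −½ ln(1 − 2P − Q) − ¼ ln(1 − 2Q).
1 − 2P − Q = 0.6786, giving −½ ln(0.6786) = 0.193862.
1 − 2Q = 0.936, giving −¼ ln(0.936) = 0.016535.
d = 0.193862 + 0.016535 = 0.210397.

0.2104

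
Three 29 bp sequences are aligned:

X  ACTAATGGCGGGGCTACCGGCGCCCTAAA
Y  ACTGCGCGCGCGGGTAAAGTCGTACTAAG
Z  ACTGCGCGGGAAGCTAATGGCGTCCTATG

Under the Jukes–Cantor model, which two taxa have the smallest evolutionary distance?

Y and Z

X–Y: 12/29 differ, p = 0.414, d = 0.602.
X–Z: 12/29 differ, p = 0.414, d = 0.602.
Y–Z: 8/29 differ, p = 0.276, d = 0.344.
The smallest distance is between Y and Z.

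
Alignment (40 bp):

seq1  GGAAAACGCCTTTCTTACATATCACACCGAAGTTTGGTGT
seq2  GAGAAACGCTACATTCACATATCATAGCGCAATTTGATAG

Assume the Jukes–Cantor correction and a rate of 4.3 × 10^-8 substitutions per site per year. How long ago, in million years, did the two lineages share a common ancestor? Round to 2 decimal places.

6.04

The sequences differ at 15 of 40 sites, so p = 15/40 = 0.375.
d = −(3/4) ln(1 − 4p/3) = −0.75 ln(1 − 0.5) = −0.75 ln(0.5)
  = −0.75 × (-0.693147) = 0.519860 substitutions/site.
Under a molecular clock d = 2μt, so t = d/(2μ) = 0.519860 / (2 × 4.3 × 10^-8) = 6.04 million years.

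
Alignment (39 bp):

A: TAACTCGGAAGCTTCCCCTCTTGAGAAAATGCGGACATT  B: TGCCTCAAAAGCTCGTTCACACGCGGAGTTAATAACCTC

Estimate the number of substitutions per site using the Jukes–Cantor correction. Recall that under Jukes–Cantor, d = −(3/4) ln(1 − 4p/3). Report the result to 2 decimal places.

0.95

The sequences differ at 21 of 39 sites, so p = 21/39 ≈ 0.538462.
d = −(3/4) ln(1 − 4p/3) = −0.75 ln(1 − 0.717949) = −0.75 ln(0.282051)
  = −0.75 × (-1.265667) = 0.949250 substitutions/site.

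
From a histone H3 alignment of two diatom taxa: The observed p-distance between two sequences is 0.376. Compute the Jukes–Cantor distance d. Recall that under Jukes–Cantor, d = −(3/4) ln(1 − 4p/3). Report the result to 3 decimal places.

0.522

d = −(3/4) ln(1 − 4p/3) = −0.75 ln(1 − 0.501333) = −0.75 ln(0.498667)
  = −0.75 × (-0.695817) = 0.521863 substitutions/site.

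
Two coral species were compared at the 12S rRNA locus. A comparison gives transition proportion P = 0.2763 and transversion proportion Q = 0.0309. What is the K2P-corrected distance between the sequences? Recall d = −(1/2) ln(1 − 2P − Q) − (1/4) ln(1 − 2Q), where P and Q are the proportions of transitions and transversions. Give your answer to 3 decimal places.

Under the Kimura two-parameter model, d = −½ ln(1 − 2P − Q) − ¼ ln(1 − 2Q).
1 − 2P − Q = 0.4165, giving −½ ln(0.4165) = 0.437934.
1 − 2Q = 0.9382, giving −¼ ln(0.9382) = 0.015948.
d = 0.437934 + 0.015948 = 0.453882.

0.454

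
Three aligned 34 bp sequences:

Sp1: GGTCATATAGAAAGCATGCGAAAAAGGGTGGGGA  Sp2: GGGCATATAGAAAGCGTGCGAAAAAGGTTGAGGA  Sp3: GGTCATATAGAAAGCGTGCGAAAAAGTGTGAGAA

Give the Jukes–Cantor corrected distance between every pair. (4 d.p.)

Sp1–Sp2: 4/34 sites differ → p ≈ 0.117647, d = −0.75 ln(1 − 0.156863) = 0.127969 ≈ 0.1280.
Sp1–Sp3: 4/34 sites differ → p ≈ 0.117647, d = −0.75 ln(1 − 0.156863) = 0.127969 ≈ 0.1280.
Sp2–Sp3: 4/34 sites differ → p ≈ 0.117647, d = −0.75 ln(1 − 0.156863) = 0.127969 ≈ 0.1280.

d(Sp1,Sp2) = 0.1280, d(Sp1,Sp3) = 0.1280, d(Sp2,Sp3) = 0.1280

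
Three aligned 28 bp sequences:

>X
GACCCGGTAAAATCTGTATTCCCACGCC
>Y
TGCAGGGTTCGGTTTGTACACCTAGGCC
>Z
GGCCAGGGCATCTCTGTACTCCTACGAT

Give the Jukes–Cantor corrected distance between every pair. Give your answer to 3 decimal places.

X–Y: 13/28 sites differ → p ≈ 0.464286, d = −0.75 ln(1 − 0.619048) = 0.723811 ≈ 0.724.
X–Z: 10/28 sites differ → p ≈ 0.357143, d = −0.75 ln(1 − 0.476191) = 0.484971 ≈ 0.485.
Y–Z: 13/28 sites differ → p ≈ 0.464286, d = −0.75 ln(1 − 0.619048) = 0.723811 ≈ 0.724.

d(X,Y) = 0.724, d(X,Z) = 0.485, d(Y,Z) = 0.724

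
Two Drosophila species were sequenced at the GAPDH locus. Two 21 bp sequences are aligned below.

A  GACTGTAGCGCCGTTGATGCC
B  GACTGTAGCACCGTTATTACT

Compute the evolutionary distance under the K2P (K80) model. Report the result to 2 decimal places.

Of 21 sites, 4 differences are transitions and 1 are transversions, so P = 4/21 ≈ 0.190476 and Q = 1/21 ≈ 0.047619.
Under the Kimura two-parameter model, d = −½ ln(1 − 2P − Q) − ¼ ln(1 − 2Q).
1 − 2P − Q = 0.571429, giving −½ ln(0.571429) = 0.279808.
1 − 2Q = 0.904762, giving −¼ ln(0.904762) = 0.025021.
d = 0.279808 + 0.025021 = 0.304829.

0.30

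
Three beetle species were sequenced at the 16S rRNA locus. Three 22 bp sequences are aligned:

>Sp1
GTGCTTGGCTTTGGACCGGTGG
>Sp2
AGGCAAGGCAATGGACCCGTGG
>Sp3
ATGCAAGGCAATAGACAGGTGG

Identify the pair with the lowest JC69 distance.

Sp1–Sp2: 7/22 differ, p = 0.318, d = 0.414.
Sp1–Sp3: 7/22 differ, p = 0.318, d = 0.414.
Sp2–Sp3: 4/22 differ, p = 0.182, d = 0.208.
The smallest distance is between Sp2 and Sp3.

Sp2 and Sp3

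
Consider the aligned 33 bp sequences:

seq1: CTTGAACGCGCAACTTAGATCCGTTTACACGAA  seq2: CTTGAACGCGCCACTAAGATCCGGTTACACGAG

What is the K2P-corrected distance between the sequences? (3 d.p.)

Of 33 sites, 1 differences are transitions and 3 are transversions, so P = 1/33 ≈ 0.030303 and Q = 3/33 ≈ 0.090909.
Under the Kimura two-parameter model, d = −½ ln(1 − 2P − Q) − ¼ ln(1 − 2Q).
1 − 2P − Q = 0.848485, giving −½ ln(0.848485) = 0.082151.
1 − 2Q = 0.818182, giving −¼ ln(0.818182) = 0.050168.
d = 0.082151 + 0.050168 = 0.132319.

0.132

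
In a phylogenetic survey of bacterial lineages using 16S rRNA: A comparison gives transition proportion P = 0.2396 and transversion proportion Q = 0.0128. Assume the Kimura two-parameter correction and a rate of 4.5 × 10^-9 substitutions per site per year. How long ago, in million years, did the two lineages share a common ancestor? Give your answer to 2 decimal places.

Under the Kimura two-parameter model, d = −½ ln(1 − 2P − Q) − ¼ ln(1 − 2Q).
1 − 2P − Q = 0.508, giving −½ ln(0.508) = 0.338637.
1 − 2Q = 0.9744, giving −¼ ln(0.9744) = 0.006483.
d = 0.338637 + 0.006483 = 0.345120.
Under a molecular clock d = 2μt, so t = d/(2μ) = 0.345120 / (2 × 4.5 × 10^-9) = 38.35 million years.

38.35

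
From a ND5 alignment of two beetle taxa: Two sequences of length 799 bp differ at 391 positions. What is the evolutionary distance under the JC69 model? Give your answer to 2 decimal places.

0.79

p = 391/799 ≈ 0.489362.
d = −(3/4) ln(1 − 4p/3) = −0.75 ln(1 − 0.652483) = −0.75 ln(0.347517)
  = −0.75 × (-1.056942) = 0.792707 substitutions/site.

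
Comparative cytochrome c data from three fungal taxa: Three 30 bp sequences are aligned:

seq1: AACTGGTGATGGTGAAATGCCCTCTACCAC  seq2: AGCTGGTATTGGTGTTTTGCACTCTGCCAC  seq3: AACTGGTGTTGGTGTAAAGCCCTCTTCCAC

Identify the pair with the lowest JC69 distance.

seq1 and seq3

seq1–seq2: 8/30 differ, p = 0.267, d = 0.330.
seq1–seq3: 4/30 differ, p = 0.133, d = 0.147.
seq2–seq3: 7/30 differ, p = 0.233, d = 0.280.
The smallest distance is between seq1 and seq3.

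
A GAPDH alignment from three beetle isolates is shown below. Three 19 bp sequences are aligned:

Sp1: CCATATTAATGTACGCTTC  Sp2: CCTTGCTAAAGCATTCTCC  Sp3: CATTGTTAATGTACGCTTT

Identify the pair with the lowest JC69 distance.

Sp1–Sp2: 8/19 differ, p = 0.421, d = 0.618.
Sp1–Sp3: 4/19 differ, p = 0.211, d = 0.247.
Sp2–Sp3: 8/19 differ, p = 0.421, d = 0.618.
The smallest distance is between Sp1 and Sp3.

Sp1 and Sp3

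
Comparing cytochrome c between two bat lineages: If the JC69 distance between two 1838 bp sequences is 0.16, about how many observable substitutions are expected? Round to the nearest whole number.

265

Invert JC69: p = (3/4)(1 − e^(−4d/3)) = 0.75 × (1 − e^(-0.213333)) = 0.75 × (1 − 0.807887) = 0.144085.
Expected differing sites = pL ≈ 0.144085 × 1838 = 264.82823 ≈ 265.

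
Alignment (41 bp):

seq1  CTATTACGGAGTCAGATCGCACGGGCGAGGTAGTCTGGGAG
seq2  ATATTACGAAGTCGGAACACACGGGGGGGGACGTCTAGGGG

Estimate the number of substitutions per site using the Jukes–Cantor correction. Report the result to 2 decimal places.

0.33

The sequences differ at 11 of 41 sites, so p = 11/41 ≈ 0.268293.
d = −(3/4) ln(1 − 4p/3) = −0.75 ln(1 − 0.357724) = −0.75 ln(0.642276)
  = −0.75 × (-0.442737) = 0.332053 substitutions/site.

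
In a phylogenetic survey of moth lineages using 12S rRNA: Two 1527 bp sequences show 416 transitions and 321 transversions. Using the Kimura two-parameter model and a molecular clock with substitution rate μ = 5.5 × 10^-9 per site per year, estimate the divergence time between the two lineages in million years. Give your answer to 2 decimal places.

76.34

P = 416/1527 ≈ 0.27243 and Q = 321/1527 ≈ 0.210216.
Under the Kimura two-parameter model, d = −½ ln(1 − 2P − Q) − ¼ ln(1 − 2Q).
1 − 2P − Q = 0.244924, giving −½ ln(0.244924) = 0.703404.
1 − 2Q = 0.579568, giving −¼ ln(0.579568) = 0.136368.
d = 0.703404 + 0.136368 = 0.839772.
Under a molecular clock d = 2μt, so t = d/(2μ) = 0.839772 / (2 × 5.5 × 10^-9) = 76.34 million years.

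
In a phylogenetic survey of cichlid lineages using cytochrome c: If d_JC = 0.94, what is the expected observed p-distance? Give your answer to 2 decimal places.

0.54

p = (3/4)(1 − e^(−4d/3)) = 0.75 × (1 − e^(-1.253333)) = 0.75 × (1 − 0.285551) = 0.535837.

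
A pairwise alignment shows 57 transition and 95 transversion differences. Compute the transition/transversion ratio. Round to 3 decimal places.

0.600

R = 57/95 = 0.600.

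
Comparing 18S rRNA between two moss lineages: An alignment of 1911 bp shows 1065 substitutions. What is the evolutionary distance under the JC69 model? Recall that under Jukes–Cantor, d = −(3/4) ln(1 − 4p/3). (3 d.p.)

p = 1065/1911 ≈ 0.5573.
d = −(3/4) ln(1 − 4p/3) = −0.75 ln(1 − 0.743067) = −0.75 ln(0.256933)
  = −0.75 × (-1.358940) = 1.019205 substitutions/site.

1.019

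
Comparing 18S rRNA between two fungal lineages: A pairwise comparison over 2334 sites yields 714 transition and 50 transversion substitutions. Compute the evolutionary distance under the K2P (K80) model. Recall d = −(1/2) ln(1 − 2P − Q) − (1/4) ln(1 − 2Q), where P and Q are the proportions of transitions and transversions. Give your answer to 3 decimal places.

P = 714/2334 ≈ 0.305913 and Q = 50/2334 ≈ 0.021422.
Under the Kimura two-parameter model, d = −½ ln(1 − 2P − Q) − ¼ ln(1 − 2Q).
1 − 2P − Q = 0.366752, giving −½ ln(0.366752) = 0.501535.
1 − 2Q = 0.957156, giving −¼ ln(0.957156) = 0.010947.
d = 0.501535 + 0.010947 = 0.512482.

0.512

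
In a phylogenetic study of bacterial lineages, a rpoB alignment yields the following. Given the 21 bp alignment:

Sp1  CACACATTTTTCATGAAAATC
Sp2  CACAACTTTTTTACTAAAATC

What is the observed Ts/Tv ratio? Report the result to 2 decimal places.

Transitions are A↔G and C↔T; transversions are all other mismatches.
Transitions: 2. Transversions: 3.
R = 2/3 = 0.666666… ≈ 0.67 (to 2 d.p.).

0.67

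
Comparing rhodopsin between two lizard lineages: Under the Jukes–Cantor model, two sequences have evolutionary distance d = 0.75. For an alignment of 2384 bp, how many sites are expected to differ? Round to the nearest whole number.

1130

Invert JC69: p = (3/4)(1 − e^(−4d/3)) = 0.75 × (1 − e^(-1)) = 0.75 × (1 − 0.367879) = 0.474091.
Expected differing sites = pL ≈ 0.474091 × 2384 = 1130.232944 ≈ 1130.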